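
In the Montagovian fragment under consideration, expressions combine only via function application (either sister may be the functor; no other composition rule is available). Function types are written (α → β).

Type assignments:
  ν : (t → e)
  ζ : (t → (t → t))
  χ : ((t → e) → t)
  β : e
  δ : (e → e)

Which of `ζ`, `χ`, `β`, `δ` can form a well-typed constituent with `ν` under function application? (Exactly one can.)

ζ : (t → (t → t)) — no; ν wants t, and ζ wants t.
χ — combines: χ : ((t → e) → t) takes ν : (t → e) as argument, giving t.
β : e — no; ν wants t, and β wants nothing (atomic).
δ : (e → e) — no; ν wants t, and δ wants e.

χ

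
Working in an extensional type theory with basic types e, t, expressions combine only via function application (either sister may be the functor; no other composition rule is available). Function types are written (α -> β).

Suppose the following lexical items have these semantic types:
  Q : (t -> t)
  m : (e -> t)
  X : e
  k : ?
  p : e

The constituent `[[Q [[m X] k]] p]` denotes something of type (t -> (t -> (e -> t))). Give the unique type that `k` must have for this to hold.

For [[Q [[m X] k]] p] to have type (t -> (t -> (e -> t))) with p of type e, [Q [[m X] k]] must be the function: [Q [[m X] k]] : (e -> (t -> (t -> (e -> t)))).
For [Q [[m X] k]] to have type (e -> (t -> (t -> (e -> t)))) with Q of type (t -> t), [[m X] k] must be the function: [[m X] k] : ((t -> t) -> (e -> (t -> (t -> (e -> t))))).
For [[m X] k] to have type ((t -> t) -> (e -> (t -> (t -> (e -> t))))) with [m X] of type t, k must be the function: k : (t -> ((t -> t) -> (e -> (t -> (t -> (e -> t)))))).

(t -> ((t -> t) -> (e -> (t -> (t -> (e -> t))))))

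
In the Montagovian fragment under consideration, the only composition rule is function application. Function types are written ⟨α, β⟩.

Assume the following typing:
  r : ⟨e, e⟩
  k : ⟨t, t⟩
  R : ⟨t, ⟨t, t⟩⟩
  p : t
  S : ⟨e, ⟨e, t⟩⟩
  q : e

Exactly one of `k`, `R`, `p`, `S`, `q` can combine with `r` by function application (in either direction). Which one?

k : ⟨t, t⟩ — r needs e; k needs t; neither fits.
R : ⟨t, ⟨t, t⟩⟩ — r needs e; R needs t; neither fits.
p : t — r needs e; p needs nothing (atomic); neither fits.
S : ⟨e, ⟨e, t⟩⟩ — r needs e; S needs e; neither fits.
q — combines: r : ⟨e, e⟩ takes q : e as argument, giving e.

q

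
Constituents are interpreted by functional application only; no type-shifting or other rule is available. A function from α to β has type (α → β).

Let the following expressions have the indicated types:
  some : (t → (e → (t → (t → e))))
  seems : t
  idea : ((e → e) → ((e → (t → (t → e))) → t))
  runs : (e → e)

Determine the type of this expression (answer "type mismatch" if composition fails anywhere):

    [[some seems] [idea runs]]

[some seems]: functor some : (t → (e → (t → (t → e)))), argument seems : t; result (e → (t → (t → e))).
[idea runs]: functor idea : ((e → e) → ((e → (t → (t → e))) → t)), argument runs : (e → e); result ((e → (t → (t → e))) → t).
[[some seems] [idea runs]]: functor [idea runs] : ((e → (t → (t → e))) → t), argument [some seems] : (e → (t → (t → e))); result t.

t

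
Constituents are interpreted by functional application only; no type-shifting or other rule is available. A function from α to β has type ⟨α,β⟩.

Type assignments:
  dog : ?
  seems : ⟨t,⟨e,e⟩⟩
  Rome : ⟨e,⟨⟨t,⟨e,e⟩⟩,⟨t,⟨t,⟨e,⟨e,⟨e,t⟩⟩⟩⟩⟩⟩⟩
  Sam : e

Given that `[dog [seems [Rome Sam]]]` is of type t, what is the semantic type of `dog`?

For [dog [seems [Rome Sam]]] to have type t with [seems [Rome Sam]] of type ⟨t,⟨t,⟨e,⟨e,⟨e,t⟩⟩⟩⟩⟩, dog must be the function: dog : ⟨⟨t,⟨t,⟨e,⟨e,⟨e,t⟩⟩⟩⟩⟩,t⟩.

⟨⟨t,⟨t,⟨e,⟨e,⟨e,t⟩⟩⟩⟩⟩,t⟩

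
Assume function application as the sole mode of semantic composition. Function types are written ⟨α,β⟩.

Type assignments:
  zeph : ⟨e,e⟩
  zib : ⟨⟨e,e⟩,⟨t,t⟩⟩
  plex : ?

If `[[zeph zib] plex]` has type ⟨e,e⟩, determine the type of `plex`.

⟨⟨t,t⟩,⟨e,e⟩⟩

For [[zeph zib] plex] to have type ⟨e,e⟩ with [zeph zib] of type ⟨t,t⟩, plex must be the function: plex : ⟨⟨t,t⟩,⟨e,e⟩⟩.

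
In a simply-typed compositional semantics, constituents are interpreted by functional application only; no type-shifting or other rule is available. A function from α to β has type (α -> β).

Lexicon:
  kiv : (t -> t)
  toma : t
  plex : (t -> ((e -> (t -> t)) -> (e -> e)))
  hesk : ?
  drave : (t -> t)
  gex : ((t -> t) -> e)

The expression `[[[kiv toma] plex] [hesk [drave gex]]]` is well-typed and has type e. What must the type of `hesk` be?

[[[kiv toma] plex] [hesk [drave gex]]] is required to be e. [[kiv toma] plex] : ((e -> (t -> t)) -> (e -> e)) cannot yield e as functor, so [hesk [drave gex]] : (((e -> (t -> t)) -> (e -> e)) -> e).
[hesk [drave gex]] is required to be (((e -> (t -> t)) -> (e -> e)) -> e). [drave gex] : e cannot yield (((e -> (t -> t)) -> (e -> e)) -> e) as functor, so hesk : (e -> (((e -> (t -> t)) -> (e -> e)) -> e)).

(e -> (((e -> (t -> t)) -> (e -> e)) -> e))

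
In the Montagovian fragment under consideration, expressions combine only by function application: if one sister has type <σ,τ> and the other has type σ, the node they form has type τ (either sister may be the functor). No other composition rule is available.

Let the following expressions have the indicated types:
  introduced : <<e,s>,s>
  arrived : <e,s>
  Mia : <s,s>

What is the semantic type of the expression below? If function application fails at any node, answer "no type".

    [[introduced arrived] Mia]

s

[introduced arrived]: <<e,s>,s> applied to <e,s> yields s.
[[introduced arrived] Mia]: <s,s> applied to s yields s.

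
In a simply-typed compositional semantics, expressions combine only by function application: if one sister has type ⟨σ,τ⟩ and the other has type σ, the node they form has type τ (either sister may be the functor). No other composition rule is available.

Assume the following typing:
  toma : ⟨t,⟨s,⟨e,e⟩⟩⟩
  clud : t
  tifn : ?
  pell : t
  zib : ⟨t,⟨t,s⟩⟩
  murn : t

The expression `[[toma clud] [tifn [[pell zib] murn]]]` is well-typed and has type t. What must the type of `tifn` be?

⟨s,⟨⟨s,⟨e,e⟩⟩,t⟩⟩

[[toma clud] [tifn [[pell zib] murn]]] is required to be t. [toma clud] : ⟨s,⟨e,e⟩⟩ cannot yield t as functor, so [tifn [[pell zib] murn]] : ⟨⟨s,⟨e,e⟩⟩,t⟩.
[tifn [[pell zib] murn]] is required to be ⟨⟨s,⟨e,e⟩⟩,t⟩. [[pell zib] murn] : s cannot yield ⟨⟨s,⟨e,e⟩⟩,t⟩ as functor, so tifn : ⟨s,⟨⟨s,⟨e,e⟩⟩,t⟩⟩.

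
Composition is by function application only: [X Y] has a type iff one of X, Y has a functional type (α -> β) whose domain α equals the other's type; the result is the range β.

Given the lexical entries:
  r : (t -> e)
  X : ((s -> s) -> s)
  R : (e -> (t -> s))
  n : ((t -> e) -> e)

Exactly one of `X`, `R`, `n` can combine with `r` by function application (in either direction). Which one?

X : ((s -> s) -> s) — r needs t; X needs (s -> s); neither fits.
R : (e -> (t -> s)) — r needs t; R needs e; neither fits.
n — combines: n : ((t -> e) -> e) takes r : (t -> e) as argument, giving e.

n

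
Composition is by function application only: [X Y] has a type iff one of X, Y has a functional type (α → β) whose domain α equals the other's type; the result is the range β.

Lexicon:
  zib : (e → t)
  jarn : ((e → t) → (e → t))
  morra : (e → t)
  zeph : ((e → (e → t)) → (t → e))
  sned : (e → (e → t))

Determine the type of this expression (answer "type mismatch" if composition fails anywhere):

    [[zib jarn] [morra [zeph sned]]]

[zib jarn]: ((e → t) → (e → t)) applied to (e → t) yields (e → t).
[zeph sned]: ((e → (e → t)) → (t → e)) applied to (e → (e → t)) yields (t → e).
[morra [zeph sned]]: (e → t) with (t → e) — neither is a function whose domain matches the other; composition fails here.

type mismatch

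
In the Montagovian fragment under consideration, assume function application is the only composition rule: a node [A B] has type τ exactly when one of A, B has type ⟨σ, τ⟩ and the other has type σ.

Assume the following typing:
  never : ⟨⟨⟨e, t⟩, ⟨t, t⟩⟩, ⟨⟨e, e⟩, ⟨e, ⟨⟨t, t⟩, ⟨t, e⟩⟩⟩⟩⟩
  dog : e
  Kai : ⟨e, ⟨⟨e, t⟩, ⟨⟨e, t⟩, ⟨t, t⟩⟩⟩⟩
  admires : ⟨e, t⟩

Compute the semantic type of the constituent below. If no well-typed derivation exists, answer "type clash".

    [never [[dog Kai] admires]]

⟨⟨e, e⟩, ⟨e, ⟨⟨t, t⟩, ⟨t, e⟩⟩⟩⟩

[dog Kai]: Kai is ⟨e, ⟨⟨e, t⟩, ⟨⟨e, t⟩, ⟨t, t⟩⟩⟩⟩, dog is e; result ⟨⟨e, t⟩, ⟨⟨e, t⟩, ⟨t, t⟩⟩⟩.
[[dog Kai] admires]: [dog Kai] is ⟨⟨e, t⟩, ⟨⟨e, t⟩, ⟨t, t⟩⟩⟩, admires is ⟨e, t⟩; result ⟨⟨e, t⟩, ⟨t, t⟩⟩.
[never [[dog Kai] admires]]: never is ⟨⟨⟨e, t⟩, ⟨t, t⟩⟩, ⟨⟨e, e⟩, ⟨e, ⟨⟨t, t⟩, ⟨t, e⟩⟩⟩⟩⟩, [[dog Kai] admires] is ⟨⟨e, t⟩, ⟨t, t⟩⟩; result ⟨⟨e, e⟩, ⟨e, ⟨⟨t, t⟩, ⟨t, e⟩⟩⟩⟩.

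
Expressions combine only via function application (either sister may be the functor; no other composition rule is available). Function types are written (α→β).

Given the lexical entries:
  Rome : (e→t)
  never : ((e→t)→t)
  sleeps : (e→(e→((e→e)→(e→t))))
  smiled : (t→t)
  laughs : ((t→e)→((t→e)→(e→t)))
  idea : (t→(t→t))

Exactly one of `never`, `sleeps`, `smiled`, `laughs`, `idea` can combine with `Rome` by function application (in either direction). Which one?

never — combines: never : ((e→t)→t) takes Rome : (e→t) as argument, giving t.
sleeps : (e→(e→((e→e)→(e→t)))) — neither side's domain matches the other.
smiled : (t→t) — neither side's domain matches the other.
laughs : ((t→e)→((t→e)→(e→t))) — neither side's domain matches the other.
idea : (t→(t→t)) — neither side's domain matches the other.

never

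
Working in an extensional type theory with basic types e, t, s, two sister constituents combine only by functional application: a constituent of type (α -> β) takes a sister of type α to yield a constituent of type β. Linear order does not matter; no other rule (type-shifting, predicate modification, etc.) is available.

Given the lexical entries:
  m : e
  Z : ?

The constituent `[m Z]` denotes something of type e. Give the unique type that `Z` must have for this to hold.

(e -> e)

[m Z] is required to be e. m : e cannot yield e as functor, so Z : (e -> e).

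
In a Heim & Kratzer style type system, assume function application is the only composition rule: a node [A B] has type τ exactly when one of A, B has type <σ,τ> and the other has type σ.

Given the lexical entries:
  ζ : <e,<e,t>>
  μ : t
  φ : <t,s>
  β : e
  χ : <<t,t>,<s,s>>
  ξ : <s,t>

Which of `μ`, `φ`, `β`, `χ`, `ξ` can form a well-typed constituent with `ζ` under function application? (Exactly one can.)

μ : t — ζ needs e; μ needs nothing (atomic); neither fits.
φ : <t,s> — ζ needs e; φ needs t; neither fits.
β — combines: ζ : <e,<e,t>> takes β : e as argument, giving <e,t>.
χ : <<t,t>,<s,s>> — ζ needs e; χ needs <t,t>; neither fits.
ξ : <s,t> — ζ needs e; ξ needs s; neither fits.

β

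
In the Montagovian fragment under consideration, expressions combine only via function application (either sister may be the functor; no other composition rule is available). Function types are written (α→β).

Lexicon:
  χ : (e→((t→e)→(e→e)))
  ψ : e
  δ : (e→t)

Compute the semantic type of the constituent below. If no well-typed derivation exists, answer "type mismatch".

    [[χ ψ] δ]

type mismatch

[χ ψ] — χ of type (e→((t→e)→(e→e))) combines with ψ of type e: type ((t→e)→(e→e)).
[[χ ψ] δ]: ((t→e)→(e→e)) with (e→t) — neither is a function whose domain matches the other; composition fails here.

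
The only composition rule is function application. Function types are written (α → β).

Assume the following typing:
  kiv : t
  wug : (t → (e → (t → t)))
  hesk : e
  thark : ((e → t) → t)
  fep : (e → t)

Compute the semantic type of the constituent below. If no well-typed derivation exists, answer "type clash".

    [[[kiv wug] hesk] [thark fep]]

t

[kiv wug]: functor wug : (t → (e → (t → t))), argument kiv : t; result (e → (t → t)).
[[kiv wug] hesk]: functor [kiv wug] : (e → (t → t)), argument hesk : e; result (t → t).
[thark fep]: functor thark : ((e → t) → t), argument fep : (e → t); result t.
[[[kiv wug] hesk] [thark fep]]: functor [[kiv wug] hesk] : (t → t), argument [thark fep] : t; result t.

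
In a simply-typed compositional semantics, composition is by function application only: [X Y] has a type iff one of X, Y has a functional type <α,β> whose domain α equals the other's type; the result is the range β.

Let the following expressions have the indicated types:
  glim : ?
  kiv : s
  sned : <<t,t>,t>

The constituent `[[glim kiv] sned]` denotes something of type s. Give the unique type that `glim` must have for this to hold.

<s,<<<t,t>,t>,s>>

At [[glim kiv] sned] (required: s): sned is <<t,t>,t>, which is not a function with range s; hence [glim kiv] is the functor — type <<<t,t>,t>,s>.
At [glim kiv] (required: <<<t,t>,t>,s>): kiv is s, which is not a function with range <<<t,t>,t>,s>; hence glim is the functor — type <s,<<<t,t>,t>,s>>.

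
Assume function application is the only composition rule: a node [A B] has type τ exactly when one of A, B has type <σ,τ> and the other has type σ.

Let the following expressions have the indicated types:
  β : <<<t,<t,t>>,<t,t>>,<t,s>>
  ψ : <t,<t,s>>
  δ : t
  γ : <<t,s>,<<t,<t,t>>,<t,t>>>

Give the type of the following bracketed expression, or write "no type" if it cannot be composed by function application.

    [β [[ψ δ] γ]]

[ψ δ]: ψ is <t,<t,s>>, δ is t; result <t,s>.
[[ψ δ] γ]: γ is <<t,s>,<<t,<t,t>>,<t,t>>>, [ψ δ] is <t,s>; result <<t,<t,t>>,<t,t>>.
[β [[ψ δ] γ]]: β is <<<t,<t,t>>,<t,t>>,<t,s>>, [[ψ δ] γ] is <<t,<t,t>>,<t,t>>; result <t,s>.

<t,s>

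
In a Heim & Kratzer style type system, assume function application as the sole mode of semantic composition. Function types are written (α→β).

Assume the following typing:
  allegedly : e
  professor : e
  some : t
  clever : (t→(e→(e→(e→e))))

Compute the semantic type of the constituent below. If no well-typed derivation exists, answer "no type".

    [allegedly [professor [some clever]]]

(e→e)

[some clever]: clever is (t→(e→(e→(e→e)))), some is t; result (e→(e→(e→e))).
[professor [some clever]]: [some clever] is (e→(e→(e→e))), professor is e; result (e→(e→e)).
[allegedly [professor [some clever]]]: [professor [some clever]] is (e→(e→e)), allegedly is e; result (e→e).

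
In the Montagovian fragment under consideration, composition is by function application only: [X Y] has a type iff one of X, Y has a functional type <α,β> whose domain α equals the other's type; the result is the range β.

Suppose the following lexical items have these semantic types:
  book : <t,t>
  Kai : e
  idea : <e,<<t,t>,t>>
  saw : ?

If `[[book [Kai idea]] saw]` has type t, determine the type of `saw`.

[[book [Kai idea]] saw] must have type t. The sister [book [Kai idea]] has type t; that is not a function onto t, so saw must be the functor, of type <t,t>.

<t,t>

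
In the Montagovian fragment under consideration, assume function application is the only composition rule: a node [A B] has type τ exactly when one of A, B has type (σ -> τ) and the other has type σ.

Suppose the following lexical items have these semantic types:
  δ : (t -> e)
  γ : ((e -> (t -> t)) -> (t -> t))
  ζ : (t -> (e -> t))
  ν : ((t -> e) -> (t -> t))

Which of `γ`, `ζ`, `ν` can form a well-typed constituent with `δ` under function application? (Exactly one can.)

ν

γ : ((e -> (t -> t)) -> (t -> t)) — δ needs t; γ needs (e -> (t -> t)); neither fits.
ζ : (t -> (e -> t)) — δ needs t; ζ needs t; neither fits.
ν — combines: ν : ((t -> e) -> (t -> t)) takes δ : (t -> e) as argument, giving (t -> t).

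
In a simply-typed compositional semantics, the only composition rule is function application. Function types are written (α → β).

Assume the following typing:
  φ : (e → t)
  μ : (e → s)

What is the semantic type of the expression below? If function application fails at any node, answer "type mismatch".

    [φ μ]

type mismatch

[φ μ]: (e → t) and (e → s) cannot combine by function application — type clash.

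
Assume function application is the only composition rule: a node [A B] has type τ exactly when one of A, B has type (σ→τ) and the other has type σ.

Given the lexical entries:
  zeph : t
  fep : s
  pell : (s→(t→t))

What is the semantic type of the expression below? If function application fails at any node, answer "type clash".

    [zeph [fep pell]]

t

[fep pell]: (s→(t→t)) applied to s yields (t→t).
[zeph [fep pell]]: (t→t) applied to t yields t.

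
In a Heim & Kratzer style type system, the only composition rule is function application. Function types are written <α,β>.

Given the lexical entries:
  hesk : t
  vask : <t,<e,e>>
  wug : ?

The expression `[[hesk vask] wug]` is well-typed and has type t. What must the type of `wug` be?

<<e,e>,t>

[[hesk vask] wug] is required to be t. [hesk vask] : <e,e> cannot yield t as functor, so wug : <<e,e>,t>.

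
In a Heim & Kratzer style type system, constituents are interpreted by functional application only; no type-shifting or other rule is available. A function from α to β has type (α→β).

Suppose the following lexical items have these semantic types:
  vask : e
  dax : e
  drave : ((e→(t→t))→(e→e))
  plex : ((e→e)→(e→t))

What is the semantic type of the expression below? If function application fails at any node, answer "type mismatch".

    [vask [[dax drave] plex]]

[dax drave]: e with ((e→(t→t))→(e→e)) — neither is a function whose domain matches the other; composition fails here.

type mismatch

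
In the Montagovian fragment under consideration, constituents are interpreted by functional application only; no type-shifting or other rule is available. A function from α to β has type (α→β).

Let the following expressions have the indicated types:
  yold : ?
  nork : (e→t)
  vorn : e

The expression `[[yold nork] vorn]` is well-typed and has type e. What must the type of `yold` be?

((e→t)→(e→e))

At [[yold nork] vorn] (required: e): vorn is e, which is not a function with range e; hence [yold nork] is the functor — type (e→e).
At [yold nork] (required: (e→e)): nork is (e→t), which is not a function with range (e→e); hence yold is the functor — type ((e→t)→(e→e)).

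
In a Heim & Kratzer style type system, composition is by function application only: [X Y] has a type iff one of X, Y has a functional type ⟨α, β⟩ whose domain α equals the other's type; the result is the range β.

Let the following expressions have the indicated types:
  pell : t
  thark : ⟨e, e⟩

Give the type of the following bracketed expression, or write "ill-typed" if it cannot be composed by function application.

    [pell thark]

ill-typed

At [pell thark]: neither t nor ⟨e, e⟩ can take the other as argument; the node is ill-typed.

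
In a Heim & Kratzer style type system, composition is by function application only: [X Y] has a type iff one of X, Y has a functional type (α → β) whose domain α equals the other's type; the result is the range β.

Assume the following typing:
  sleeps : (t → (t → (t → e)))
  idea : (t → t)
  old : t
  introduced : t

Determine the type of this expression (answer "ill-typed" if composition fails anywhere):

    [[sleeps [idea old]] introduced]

[idea old]: (t → t) applied to t yields t.
[sleeps [idea old]]: (t → (t → (t → e))) applied to t yields (t → (t → e)).
[[sleeps [idea old]] introduced]: (t → (t → e)) applied to t yields (t → e).

(t → e)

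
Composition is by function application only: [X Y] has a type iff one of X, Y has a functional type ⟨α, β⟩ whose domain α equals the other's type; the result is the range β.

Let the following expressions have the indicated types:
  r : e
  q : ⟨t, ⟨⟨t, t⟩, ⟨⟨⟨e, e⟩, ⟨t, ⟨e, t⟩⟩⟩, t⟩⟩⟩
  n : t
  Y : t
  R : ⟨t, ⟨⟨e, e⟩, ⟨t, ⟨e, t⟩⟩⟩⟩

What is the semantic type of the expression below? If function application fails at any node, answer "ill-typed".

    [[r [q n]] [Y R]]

ill-typed

[q n]: q is ⟨t, ⟨⟨t, t⟩, ⟨⟨⟨e, e⟩, ⟨t, ⟨e, t⟩⟩⟩, t⟩⟩⟩, n is t; result ⟨⟨t, t⟩, ⟨⟨⟨e, e⟩, ⟨t, ⟨e, t⟩⟩⟩, t⟩⟩.
[r [q n]]: e and ⟨⟨t, t⟩, ⟨⟨⟨e, e⟩, ⟨t, ⟨e, t⟩⟩⟩, t⟩⟩ cannot combine by function application — type clash.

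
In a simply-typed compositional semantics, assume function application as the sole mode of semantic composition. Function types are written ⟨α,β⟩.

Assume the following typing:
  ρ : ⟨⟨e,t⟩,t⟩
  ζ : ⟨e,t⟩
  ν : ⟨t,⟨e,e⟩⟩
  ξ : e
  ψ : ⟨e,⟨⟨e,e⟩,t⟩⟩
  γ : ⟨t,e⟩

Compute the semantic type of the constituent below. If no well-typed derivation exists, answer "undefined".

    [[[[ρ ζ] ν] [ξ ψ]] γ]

[ρ ζ]: ⟨⟨e,t⟩,t⟩ applied to ⟨e,t⟩ yields t.
[[ρ ζ] ν]: ⟨t,⟨e,e⟩⟩ applied to t yields ⟨e,e⟩.
[ξ ψ]: ⟨e,⟨⟨e,e⟩,t⟩⟩ applied to e yields ⟨⟨e,e⟩,t⟩.
[[[ρ ζ] ν] [ξ ψ]]: ⟨⟨e,e⟩,t⟩ applied to ⟨e,e⟩ yields t.
[[[[ρ ζ] ν] [ξ ψ]] γ]: ⟨t,e⟩ applied to t yields e.

e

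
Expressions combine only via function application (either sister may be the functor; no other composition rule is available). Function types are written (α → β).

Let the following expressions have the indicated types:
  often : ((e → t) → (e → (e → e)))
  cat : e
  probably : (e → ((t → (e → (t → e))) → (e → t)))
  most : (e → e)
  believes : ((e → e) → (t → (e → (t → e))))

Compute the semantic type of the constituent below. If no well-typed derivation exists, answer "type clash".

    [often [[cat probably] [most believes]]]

[cat probably]: functor probably : (e → ((t → (e → (t → e))) → (e → t))), argument cat : e; result ((t → (e → (t → e))) → (e → t)).
[most believes]: functor believes : ((e → e) → (t → (e → (t → e)))), argument most : (e → e); result (t → (e → (t → e))).
[[cat probably] [most believes]]: functor [cat probably] : ((t → (e → (t → e))) → (e → t)), argument [most believes] : (t → (e → (t → e))); result (e → t).
[often [[cat probably] [most believes]]]: functor often : ((e → t) → (e → (e → e))), argument [[cat probably] [most believes]] : (e → t); result (e → (e → e)).

(e → (e → e))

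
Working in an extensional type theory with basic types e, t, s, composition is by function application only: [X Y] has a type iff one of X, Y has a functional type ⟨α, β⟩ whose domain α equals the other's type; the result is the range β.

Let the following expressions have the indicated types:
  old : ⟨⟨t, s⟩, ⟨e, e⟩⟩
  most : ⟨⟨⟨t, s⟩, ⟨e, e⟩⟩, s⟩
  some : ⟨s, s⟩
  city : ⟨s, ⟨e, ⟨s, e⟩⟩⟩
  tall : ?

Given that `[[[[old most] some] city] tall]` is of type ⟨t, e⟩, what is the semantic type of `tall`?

⟨⟨e, ⟨s, e⟩⟩, ⟨t, e⟩⟩

[[[[old most] some] city] tall] is required to be ⟨t, e⟩. [[[old most] some] city] : ⟨e, ⟨s, e⟩⟩ cannot yield ⟨t, e⟩ as functor, so tall : ⟨⟨e, ⟨s, e⟩⟩, ⟨t, e⟩⟩.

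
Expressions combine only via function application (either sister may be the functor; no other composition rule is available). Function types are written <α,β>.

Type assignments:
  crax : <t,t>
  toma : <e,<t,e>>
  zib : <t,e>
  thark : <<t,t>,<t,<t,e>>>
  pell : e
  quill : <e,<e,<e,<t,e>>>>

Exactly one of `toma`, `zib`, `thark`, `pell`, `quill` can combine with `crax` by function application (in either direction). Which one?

thark

toma : <e,<t,e>> — crax needs t; toma needs e; neither fits.
zib : <t,e> — crax needs t; zib needs t; neither fits.
thark — combines: thark : <<t,t>,<t,<t,e>>> takes crax : <t,t> as argument, giving <t,<t,e>>.
pell : e — crax needs t; pell needs nothing (atomic); neither fits.
quill : <e,<e,<e,<t,e>>>> — crax needs t; quill needs e; neither fits.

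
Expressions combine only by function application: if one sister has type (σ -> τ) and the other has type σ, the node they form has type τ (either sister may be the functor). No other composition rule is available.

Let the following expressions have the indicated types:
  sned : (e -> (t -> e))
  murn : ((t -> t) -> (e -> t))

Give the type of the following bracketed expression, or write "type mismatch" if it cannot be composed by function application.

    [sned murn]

type mismatch

At [sned murn]: neither (e -> (t -> e)) nor ((t -> t) -> (e -> t)) can take the other as argument; the node is ill-typed.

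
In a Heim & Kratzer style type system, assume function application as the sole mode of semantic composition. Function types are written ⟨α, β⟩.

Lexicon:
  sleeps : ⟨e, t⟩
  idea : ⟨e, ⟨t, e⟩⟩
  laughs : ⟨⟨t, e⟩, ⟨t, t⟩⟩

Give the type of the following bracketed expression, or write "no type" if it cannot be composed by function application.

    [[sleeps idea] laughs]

no type

[sleeps idea]: ⟨e, t⟩ with ⟨e, ⟨t, e⟩⟩ — neither is a function whose domain matches the other; composition fails here.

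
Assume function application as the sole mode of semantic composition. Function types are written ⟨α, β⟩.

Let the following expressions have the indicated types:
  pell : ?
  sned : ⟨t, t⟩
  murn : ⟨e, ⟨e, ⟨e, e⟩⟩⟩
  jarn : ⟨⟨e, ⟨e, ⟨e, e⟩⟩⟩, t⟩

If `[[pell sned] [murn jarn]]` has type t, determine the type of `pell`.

[[pell sned] [murn jarn]] must have type t. The sister [murn jarn] has type t; that is not a function onto t, so [pell sned] must be the functor, of type ⟨t, t⟩.
[pell sned] must have type ⟨t, t⟩. The sister sned has type ⟨t, t⟩; that is not a function onto ⟨t, t⟩, so pell must be the functor, of type ⟨⟨t, t⟩, ⟨t, t⟩⟩.

⟨⟨t, t⟩, ⟨t, t⟩⟩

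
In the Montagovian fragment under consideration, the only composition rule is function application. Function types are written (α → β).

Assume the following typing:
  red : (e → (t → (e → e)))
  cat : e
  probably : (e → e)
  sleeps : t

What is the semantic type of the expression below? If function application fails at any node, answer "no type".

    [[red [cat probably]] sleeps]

(e → e)

[cat probably] — probably of type (e → e) combines with cat of type e: type e.
[red [cat probably]] — red of type (e → (t → (e → e))) combines with [cat probably] of type e: type (t → (e → e)).
[[red [cat probably]] sleeps] — [red [cat probably]] of type (t → (e → e)) combines with sleeps of type t: type (e → e).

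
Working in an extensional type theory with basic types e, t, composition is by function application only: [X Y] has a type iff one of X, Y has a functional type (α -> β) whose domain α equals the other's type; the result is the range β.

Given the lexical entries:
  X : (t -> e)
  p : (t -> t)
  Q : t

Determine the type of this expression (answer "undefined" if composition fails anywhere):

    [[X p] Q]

undefined

At [X p]: neither (t -> e) nor (t -> t) can take the other as argument; the node is ill-typed.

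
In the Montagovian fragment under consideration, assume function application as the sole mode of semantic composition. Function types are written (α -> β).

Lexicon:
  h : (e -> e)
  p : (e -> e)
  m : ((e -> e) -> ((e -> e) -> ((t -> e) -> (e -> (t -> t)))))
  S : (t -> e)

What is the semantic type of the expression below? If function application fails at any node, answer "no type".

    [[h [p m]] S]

(e -> (t -> t))

[p m]: m is ((e -> e) -> ((e -> e) -> ((t -> e) -> (e -> (t -> t))))), p is (e -> e); result ((e -> e) -> ((t -> e) -> (e -> (t -> t)))).
[h [p m]]: [p m] is ((e -> e) -> ((t -> e) -> (e -> (t -> t)))), h is (e -> e); result ((t -> e) -> (e -> (t -> t))).
[[h [p m]] S]: [h [p m]] is ((t -> e) -> (e -> (t -> t))), S is (t -> e); result (e -> (t -> t)).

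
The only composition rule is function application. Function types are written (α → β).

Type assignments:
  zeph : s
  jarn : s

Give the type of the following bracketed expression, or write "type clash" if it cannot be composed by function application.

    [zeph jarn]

type clash

[zeph jarn]: s with s — neither is a function whose domain matches the other; composition fails here.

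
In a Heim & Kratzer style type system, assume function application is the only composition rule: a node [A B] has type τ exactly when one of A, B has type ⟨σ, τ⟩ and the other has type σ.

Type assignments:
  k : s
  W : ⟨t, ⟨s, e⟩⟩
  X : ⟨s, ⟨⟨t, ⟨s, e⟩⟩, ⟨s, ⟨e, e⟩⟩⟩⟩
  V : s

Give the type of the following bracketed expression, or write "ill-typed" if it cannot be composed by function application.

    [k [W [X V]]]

At [X V], X : ⟨s, ⟨⟨t, ⟨s, e⟩⟩, ⟨s, ⟨e, e⟩⟩⟩⟩ takes V : s, giving ⟨⟨t, ⟨s, e⟩⟩, ⟨s, ⟨e, e⟩⟩⟩.
At [W [X V]], [X V] : ⟨⟨t, ⟨s, e⟩⟩, ⟨s, ⟨e, e⟩⟩⟩ takes W : ⟨t, ⟨s, e⟩⟩, giving ⟨s, ⟨e, e⟩⟩.
At [k [W [X V]]], [W [X V]] : ⟨s, ⟨e, e⟩⟩ takes k : s, giving ⟨e, e⟩.

⟨e, e⟩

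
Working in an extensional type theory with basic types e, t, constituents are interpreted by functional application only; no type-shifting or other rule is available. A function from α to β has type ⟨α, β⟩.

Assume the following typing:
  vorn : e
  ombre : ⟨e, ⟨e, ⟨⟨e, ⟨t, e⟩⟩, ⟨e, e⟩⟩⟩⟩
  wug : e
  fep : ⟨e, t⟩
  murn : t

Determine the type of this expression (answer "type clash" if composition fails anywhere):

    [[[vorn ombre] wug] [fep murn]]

type clash

[vorn ombre] — ombre of type ⟨e, ⟨e, ⟨⟨e, ⟨t, e⟩⟩, ⟨e, e⟩⟩⟩⟩ combines with vorn of type e: type ⟨e, ⟨⟨e, ⟨t, e⟩⟩, ⟨e, e⟩⟩⟩.
[[vorn ombre] wug] — [vorn ombre] of type ⟨e, ⟨⟨e, ⟨t, e⟩⟩, ⟨e, e⟩⟩⟩ combines with wug of type e: type ⟨⟨e, ⟨t, e⟩⟩, ⟨e, e⟩⟩.
[fep murn]: ⟨e, t⟩ and t cannot combine by function application — type clash.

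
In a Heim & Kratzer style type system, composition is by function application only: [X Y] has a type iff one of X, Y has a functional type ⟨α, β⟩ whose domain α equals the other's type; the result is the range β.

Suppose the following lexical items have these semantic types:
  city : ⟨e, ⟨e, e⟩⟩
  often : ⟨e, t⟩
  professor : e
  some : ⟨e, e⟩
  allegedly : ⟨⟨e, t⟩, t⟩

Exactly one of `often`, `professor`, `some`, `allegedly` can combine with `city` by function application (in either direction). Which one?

professor

often : ⟨e, t⟩ — no; city wants e, and often wants e.
professor — combines: city : ⟨e, ⟨e, e⟩⟩ takes professor : e as argument, giving ⟨e, e⟩.
some : ⟨e, e⟩ — no; city wants e, and some wants e.
allegedly : ⟨⟨e, t⟩, t⟩ — no; city wants e, and allegedly wants ⟨e, t⟩.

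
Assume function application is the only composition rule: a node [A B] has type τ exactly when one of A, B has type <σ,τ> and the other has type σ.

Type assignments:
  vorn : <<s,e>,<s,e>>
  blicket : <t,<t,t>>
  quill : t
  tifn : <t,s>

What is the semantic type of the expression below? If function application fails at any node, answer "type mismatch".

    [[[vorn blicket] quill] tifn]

At [vorn blicket]: neither <<s,e>,<s,e>> nor <t,<t,t>> can take the other as argument; the node is ill-typed.

type mismatch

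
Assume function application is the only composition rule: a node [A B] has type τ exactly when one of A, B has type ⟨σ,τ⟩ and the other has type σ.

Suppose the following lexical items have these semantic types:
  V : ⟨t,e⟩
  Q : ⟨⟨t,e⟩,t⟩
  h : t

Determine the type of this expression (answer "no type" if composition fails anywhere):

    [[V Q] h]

[V Q]: functor Q : ⟨⟨t,e⟩,t⟩, argument V : ⟨t,e⟩; result t.
At [[V Q] h]: neither t nor t can take the other as argument; the node is ill-typed.

no type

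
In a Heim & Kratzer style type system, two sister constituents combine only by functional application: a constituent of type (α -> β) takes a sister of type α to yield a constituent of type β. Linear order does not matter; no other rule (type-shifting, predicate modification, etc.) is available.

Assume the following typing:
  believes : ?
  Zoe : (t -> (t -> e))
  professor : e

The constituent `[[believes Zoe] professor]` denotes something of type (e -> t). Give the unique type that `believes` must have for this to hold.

((t -> (t -> e)) -> (e -> (e -> t)))

[[believes Zoe] professor] must have type (e -> t). The sister professor has type e; that is not a function onto (e -> t), so [believes Zoe] must be the functor, of type (e -> (e -> t)).
[believes Zoe] must have type (e -> (e -> t)). The sister Zoe has type (t -> (t -> e)); that is not a function onto (e -> (e -> t)), so believes must be the functor, of type ((t -> (t -> e)) -> (e -> (e -> t))).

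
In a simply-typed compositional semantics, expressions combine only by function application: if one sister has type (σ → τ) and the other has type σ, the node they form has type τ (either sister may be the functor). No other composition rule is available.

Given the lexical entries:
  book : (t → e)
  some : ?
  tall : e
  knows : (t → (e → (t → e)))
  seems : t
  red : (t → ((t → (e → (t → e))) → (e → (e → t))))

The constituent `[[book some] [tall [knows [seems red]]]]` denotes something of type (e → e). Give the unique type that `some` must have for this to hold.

At [[book some] [tall [knows [seems red]]]] (required: (e → e)): [tall [knows [seems red]]] is (e → t), which is not a function with range (e → e); hence [book some] is the functor — type ((e → t) → (e → e)).
At [book some] (required: ((e → t) → (e → e))): book is (t → e), which is not a function with range ((e → t) → (e → e)); hence some is the functor — type ((t → e) → ((e → t) → (e → e))).

((t → e) → ((e → t) → (e → e)))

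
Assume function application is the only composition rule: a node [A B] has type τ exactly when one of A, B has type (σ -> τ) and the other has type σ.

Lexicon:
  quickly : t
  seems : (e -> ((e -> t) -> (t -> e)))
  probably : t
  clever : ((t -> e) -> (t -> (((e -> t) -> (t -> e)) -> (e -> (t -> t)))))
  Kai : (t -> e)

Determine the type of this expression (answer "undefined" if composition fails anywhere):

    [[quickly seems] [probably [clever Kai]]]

undefined

At [quickly seems]: neither t nor (e -> ((e -> t) -> (t -> e))) can take the other as argument; the node is ill-typed.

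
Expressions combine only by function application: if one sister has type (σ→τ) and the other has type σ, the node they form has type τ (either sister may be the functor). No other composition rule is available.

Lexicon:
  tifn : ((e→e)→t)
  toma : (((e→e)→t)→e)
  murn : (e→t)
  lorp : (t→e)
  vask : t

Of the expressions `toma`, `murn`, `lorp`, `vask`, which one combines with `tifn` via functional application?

toma

toma — combines: toma : (((e→e)→t)→e) takes tifn : ((e→e)→t) as argument, giving e.
murn : (e→t) — does not combine with tifn.
lorp : (t→e) — does not combine with tifn.
vask : t — does not combine with tifn.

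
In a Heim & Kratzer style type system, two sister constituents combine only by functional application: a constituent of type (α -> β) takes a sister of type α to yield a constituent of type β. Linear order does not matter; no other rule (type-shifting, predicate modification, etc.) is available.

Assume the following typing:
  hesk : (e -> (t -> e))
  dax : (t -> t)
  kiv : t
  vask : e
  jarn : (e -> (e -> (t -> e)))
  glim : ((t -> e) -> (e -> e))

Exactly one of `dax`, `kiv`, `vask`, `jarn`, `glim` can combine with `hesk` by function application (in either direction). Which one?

dax : (t -> t) — hesk needs e; dax needs t; neither fits.
kiv : t — hesk needs e; kiv needs nothing (atomic); neither fits.
vask — combines: hesk : (e -> (t -> e)) takes vask : e as argument, giving (t -> e).
jarn : (e -> (e -> (t -> e))) — hesk needs e; jarn needs e; neither fits.
glim : ((t -> e) -> (e -> e)) — hesk needs e; glim needs (t -> e); neither fits.

vask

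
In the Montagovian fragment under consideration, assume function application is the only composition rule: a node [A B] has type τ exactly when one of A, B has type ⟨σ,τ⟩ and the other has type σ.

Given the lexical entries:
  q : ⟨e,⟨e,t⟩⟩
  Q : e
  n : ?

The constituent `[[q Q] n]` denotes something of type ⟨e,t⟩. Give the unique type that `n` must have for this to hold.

⟨⟨e,t⟩,⟨e,t⟩⟩

At [[q Q] n] (required: ⟨e,t⟩): [q Q] is ⟨e,t⟩, which is not a function with range ⟨e,t⟩; hence n is the functor — type ⟨⟨e,t⟩,⟨e,t⟩⟩.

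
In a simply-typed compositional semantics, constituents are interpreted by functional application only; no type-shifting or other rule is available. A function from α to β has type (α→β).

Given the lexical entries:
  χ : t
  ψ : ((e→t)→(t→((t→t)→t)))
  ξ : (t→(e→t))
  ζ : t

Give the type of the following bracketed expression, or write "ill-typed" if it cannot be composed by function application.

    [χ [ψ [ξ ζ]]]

((t→t)→t)

[ξ ζ]: ξ is (t→(e→t)), ζ is t; result (e→t).
[ψ [ξ ζ]]: ψ is ((e→t)→(t→((t→t)→t))), [ξ ζ] is (e→t); result (t→((t→t)→t)).
[χ [ψ [ξ ζ]]]: [ψ [ξ ζ]] is (t→((t→t)→t)), χ is t; result ((t→t)→t).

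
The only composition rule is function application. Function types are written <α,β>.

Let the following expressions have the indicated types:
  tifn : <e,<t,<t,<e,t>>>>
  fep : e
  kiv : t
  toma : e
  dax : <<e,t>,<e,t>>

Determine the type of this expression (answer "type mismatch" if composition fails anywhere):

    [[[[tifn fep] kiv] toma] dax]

type mismatch

At [tifn fep], tifn : <e,<t,<t,<e,t>>>> takes fep : e, giving <t,<t,<e,t>>>.
At [[tifn fep] kiv], [tifn fep] : <t,<t,<e,t>>> takes kiv : t, giving <t,<e,t>>.
[[[tifn fep] kiv] toma]: <t,<e,t>> and e cannot combine by function application — type clash.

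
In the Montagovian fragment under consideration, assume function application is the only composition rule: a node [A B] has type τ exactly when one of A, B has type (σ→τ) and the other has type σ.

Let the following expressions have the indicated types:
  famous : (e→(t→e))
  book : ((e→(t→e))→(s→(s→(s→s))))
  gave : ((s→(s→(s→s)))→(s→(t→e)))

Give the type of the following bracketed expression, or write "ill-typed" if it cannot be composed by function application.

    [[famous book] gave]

[famous book] — book of type ((e→(t→e))→(s→(s→(s→s)))) combines with famous of type (e→(t→e)): type (s→(s→(s→s))).
[[famous book] gave] — gave of type ((s→(s→(s→s)))→(s→(t→e))) combines with [famous book] of type (s→(s→(s→s))): type (s→(t→e)).

(s→(t→e))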